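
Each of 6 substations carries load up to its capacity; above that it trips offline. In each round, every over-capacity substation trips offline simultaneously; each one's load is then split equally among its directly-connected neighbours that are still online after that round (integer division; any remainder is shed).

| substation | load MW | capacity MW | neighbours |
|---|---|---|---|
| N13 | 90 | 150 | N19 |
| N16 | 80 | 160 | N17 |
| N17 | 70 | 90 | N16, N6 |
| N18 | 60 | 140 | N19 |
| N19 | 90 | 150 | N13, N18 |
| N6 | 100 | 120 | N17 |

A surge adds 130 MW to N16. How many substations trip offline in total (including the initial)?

Round 1 — N16 at 210 > 160. N16 trips offline.
  N16 sheds 210 MW to N17: 210 each.
    N17: 70+210 = 280 > 90
Round 2 — N17 trips offline.
  N17 sheds 280 MW to N6: 280 each.
    N6: 100+280 = 380 > 120
Round 3 — N6 trips offline.
  N6 sheds 380 MW: no online neighbours, lost.
No further trips.

3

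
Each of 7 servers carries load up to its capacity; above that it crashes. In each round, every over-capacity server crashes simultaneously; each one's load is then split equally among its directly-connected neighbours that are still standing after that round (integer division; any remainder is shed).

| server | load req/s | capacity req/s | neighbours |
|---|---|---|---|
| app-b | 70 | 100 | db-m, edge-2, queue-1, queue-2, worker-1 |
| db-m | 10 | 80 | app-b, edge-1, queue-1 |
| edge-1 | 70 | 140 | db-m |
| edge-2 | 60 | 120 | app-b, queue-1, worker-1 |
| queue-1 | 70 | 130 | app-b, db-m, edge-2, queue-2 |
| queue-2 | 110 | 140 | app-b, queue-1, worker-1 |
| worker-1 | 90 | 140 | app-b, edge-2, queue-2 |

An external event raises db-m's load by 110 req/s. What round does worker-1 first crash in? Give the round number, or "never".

5

Round 1 — db-m at 120 > 80. db-m crashes.
  db-m sheds 120 req/s to app-b, edge-1, queue-1: 40 each.
    app-b: 70+40 = 110 > 100
    edge-1: 70+40 = 110 ≤ 140
    queue-1: 70+40 = 110 ≤ 130
Round 2 — app-b crashes.
  app-b sheds 110 req/s to edge-2, queue-1, queue-2, worker-1: 27 each (2 lost).
    edge-2: 60+27 = 87 ≤ 120
    queue-1: 110+27 = 137 > 130
    queue-2: 110+27 = 137 ≤ 140
    worker-1: 90+27 = 117 ≤ 140
Round 3 — queue-1 crashes.
  queue-1 sheds 137 req/s to edge-2, queue-2: 68 each (1 lost).
    edge-2: 87+68 = 155 > 120
    queue-2: 137+68 = 205 > 140
Round 4 — edge-2, queue-2 crash.
  edge-2 sheds 155 req/s to worker-1: 155 each.
    worker-1: 117+155 = 272 > 140
  queue-2 sheds 205 req/s to worker-1: 205 each.
    worker-1: 272+205 = 477 > 140
Round 5 — worker-1 crashes.
  worker-1 sheds 477 req/s: no online neighbours, lost.
No further crashes.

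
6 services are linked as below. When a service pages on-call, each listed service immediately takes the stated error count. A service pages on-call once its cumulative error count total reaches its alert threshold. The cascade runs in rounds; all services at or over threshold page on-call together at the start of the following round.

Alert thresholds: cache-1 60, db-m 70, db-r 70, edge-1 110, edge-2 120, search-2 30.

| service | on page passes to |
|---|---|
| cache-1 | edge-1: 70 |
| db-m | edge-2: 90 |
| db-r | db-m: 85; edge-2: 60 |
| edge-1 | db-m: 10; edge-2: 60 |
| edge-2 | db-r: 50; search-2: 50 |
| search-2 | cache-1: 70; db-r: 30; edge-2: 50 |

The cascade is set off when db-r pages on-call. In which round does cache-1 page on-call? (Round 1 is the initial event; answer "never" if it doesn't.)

5

Round 1 — db-r pages on-call (initial).
  db-m: +85 → 85 ≥ 70
  edge-2: +60 → 60 < 120
Round 2 — db-m pages on-call.
  edge-2: +90 → 150 ≥ 120
Round 3 — edge-2 pages on-call.
  search-2: +50 → 50 ≥ 30
Round 4 — search-2 pages on-call.
  cache-1: +70 → 70 ≥ 60
Round 5 — cache-1 pages on-call.
  edge-1: +70 → 70 < 110
No further pages.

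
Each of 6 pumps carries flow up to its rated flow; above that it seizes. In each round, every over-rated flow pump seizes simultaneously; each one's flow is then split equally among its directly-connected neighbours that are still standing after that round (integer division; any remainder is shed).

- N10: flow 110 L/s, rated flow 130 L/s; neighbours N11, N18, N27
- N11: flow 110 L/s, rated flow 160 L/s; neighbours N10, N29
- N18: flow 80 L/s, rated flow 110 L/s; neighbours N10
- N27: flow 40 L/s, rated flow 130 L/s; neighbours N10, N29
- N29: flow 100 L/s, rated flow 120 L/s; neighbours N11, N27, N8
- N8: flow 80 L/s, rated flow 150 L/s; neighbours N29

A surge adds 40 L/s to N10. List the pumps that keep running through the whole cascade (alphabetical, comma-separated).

Round 1 — N10 at 150 > 130. N10 seizes.
  N10 sheds 150 L/s to N11, N18, N27: 50 each.
    N11: 110+50 = 160 ≤ 160
    N18: 80+50 = 130 > 110
    N27: 40+50 = 90 ≤ 130
Round 2 — N18 seizes.
  N18 sheds 130 L/s: no online neighbours, lost.
No further seizures.

N11, N27, N29, N8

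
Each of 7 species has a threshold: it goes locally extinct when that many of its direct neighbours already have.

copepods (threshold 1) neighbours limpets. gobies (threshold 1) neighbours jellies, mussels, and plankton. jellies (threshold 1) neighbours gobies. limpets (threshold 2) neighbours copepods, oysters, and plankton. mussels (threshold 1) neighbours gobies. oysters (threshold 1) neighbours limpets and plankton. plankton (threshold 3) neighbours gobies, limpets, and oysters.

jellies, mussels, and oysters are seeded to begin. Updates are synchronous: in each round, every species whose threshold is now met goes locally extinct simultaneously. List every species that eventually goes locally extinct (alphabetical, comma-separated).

gobies, jellies, mussels, oysters

Round 1 — jellies, mussels, oysters go locally extinct (initial).
Round 2 — checking thresholds:
  gobies: 2 of 3 neighbours ≥ 1, goes locally extinct.
  limpets: 1 of 3 neighbours < 2, below threshold.
  plankton: 1 of 3 neighbours < 3, below threshold.
Round 3 — no new extinctions; cascade stops.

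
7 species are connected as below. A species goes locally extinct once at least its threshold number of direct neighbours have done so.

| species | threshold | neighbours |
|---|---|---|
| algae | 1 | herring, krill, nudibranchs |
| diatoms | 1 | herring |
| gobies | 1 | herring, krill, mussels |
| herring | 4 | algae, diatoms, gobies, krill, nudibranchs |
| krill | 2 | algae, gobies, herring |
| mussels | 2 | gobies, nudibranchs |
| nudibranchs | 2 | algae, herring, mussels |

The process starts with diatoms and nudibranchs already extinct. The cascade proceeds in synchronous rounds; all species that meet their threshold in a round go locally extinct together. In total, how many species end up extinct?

3

Round 1 — diatoms, nudibranchs go locally extinct (initial).
Round 2 — checking thresholds:
  algae: 1 of 3 neighbours ≥ 1, goes locally extinct.
  herring: 2 of 5 neighbours < 4, not yet.
  mussels: 1 of 2 neighbours < 2, not yet.
Round 3 — no new extinctions; cascade stops.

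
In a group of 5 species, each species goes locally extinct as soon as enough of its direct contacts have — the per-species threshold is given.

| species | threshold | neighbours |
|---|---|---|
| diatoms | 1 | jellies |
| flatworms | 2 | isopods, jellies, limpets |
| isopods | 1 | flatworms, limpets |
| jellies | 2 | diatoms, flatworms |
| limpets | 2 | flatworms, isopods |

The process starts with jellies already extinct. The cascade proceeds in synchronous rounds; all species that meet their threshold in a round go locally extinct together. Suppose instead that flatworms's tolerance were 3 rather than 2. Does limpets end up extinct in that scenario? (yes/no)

With flatworms's tolerance at 3:
Round 1 — jellies goes locally extinct (initial).
Round 2 — checking thresholds:
  diatoms: 1 of 1 neighbours ≥ 1, goes locally extinct.
  flatworms: 1 of 3 neighbours < 3, holds.
Round 3 — no new extinctions; cascade stops.

no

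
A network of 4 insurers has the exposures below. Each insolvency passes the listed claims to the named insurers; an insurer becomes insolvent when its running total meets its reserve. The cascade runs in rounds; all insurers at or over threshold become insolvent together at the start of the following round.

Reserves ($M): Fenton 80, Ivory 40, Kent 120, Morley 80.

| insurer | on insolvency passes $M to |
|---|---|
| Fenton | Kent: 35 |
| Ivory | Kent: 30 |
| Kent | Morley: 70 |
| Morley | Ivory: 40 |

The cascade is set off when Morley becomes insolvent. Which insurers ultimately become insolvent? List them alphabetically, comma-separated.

Ivory, Morley

Round 1 — Morley becomes insolvent (initial).
  Ivory: +40 → 40 ≥ 40
Round 2 — Ivory becomes insolvent.
  Kent: +30 → 30 < 120
No further insolvencies.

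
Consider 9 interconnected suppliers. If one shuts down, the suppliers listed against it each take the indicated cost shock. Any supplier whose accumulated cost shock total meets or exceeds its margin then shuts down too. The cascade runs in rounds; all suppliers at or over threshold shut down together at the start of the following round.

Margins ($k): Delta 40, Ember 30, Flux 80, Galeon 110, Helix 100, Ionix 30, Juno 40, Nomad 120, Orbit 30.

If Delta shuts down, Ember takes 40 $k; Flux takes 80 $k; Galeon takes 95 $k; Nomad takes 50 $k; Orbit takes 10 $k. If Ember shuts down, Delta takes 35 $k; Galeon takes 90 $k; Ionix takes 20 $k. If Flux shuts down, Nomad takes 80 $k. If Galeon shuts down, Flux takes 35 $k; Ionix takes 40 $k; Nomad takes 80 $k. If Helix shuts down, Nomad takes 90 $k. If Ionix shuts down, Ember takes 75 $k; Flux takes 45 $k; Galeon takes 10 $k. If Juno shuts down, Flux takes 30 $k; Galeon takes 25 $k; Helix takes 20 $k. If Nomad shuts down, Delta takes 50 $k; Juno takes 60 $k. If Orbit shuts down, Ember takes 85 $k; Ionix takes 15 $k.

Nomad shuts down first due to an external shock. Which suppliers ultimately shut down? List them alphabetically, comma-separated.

Delta, Ember, Flux, Galeon, Ionix, Juno, Nomad

Round 1 — Nomad shuts down (initial).
  Delta: +50 → 50 ≥ 40
  Juno: +60 → 60 ≥ 40
Round 2 — Delta, Juno shut down.
  Ember: +40 → 40 ≥ 30
  Flux: +80+30 → 110 ≥ 80
  Galeon: +95+25 → 120 ≥ 110
  Helix: +20 → 20 < 100
  Orbit: +10 → 10 < 30
Round 3 — Ember, Flux, Galeon shut down.
  Ionix: +20+40 → 60 ≥ 30
Round 4 — Ionix shuts down.
No further shutdowns.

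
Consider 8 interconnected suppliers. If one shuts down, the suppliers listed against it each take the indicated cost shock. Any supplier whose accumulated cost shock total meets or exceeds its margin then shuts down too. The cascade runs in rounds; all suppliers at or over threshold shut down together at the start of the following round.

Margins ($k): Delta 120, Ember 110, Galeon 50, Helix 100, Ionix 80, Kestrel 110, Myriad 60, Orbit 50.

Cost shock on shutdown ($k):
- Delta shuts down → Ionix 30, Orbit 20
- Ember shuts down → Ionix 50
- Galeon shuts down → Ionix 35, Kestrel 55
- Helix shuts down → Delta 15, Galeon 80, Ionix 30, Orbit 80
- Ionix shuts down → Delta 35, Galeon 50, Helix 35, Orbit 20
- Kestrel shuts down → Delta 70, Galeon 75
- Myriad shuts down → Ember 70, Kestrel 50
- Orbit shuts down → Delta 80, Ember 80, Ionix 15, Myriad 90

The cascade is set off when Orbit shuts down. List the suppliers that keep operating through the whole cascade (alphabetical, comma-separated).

Delta, Galeon, Helix, Ionix, Kestrel

Round 1 — Orbit shuts down (initial).
  Delta: +80 → 80 < 120
  Ember: +80 → 80 < 110
  Ionix: +15 → 15 < 80
  Myriad: +90 → 90 ≥ 60
Round 2 — Myriad shuts down.
  Ember: +70 → 150 ≥ 110
  Kestrel: +50 → 50 < 110
Round 3 — Ember shuts down.
  Ionix: +50 → 65 < 80
No further shutdowns.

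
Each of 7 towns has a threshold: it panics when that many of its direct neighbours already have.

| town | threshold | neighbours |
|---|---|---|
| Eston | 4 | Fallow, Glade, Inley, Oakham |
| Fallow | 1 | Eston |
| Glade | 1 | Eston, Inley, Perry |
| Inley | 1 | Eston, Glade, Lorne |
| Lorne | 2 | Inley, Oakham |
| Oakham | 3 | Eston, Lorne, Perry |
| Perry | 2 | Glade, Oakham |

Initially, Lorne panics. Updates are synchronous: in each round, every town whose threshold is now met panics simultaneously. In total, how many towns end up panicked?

Round 1 — Lorne panics (initial).
Round 2 — checking thresholds:
  Inley: 1 of 3 neighbours ≥ 1, panics.
  Oakham: 1 of 3 neighbours < 3, holds.
Round 3 — checking thresholds:
  Eston: 1 of 4 neighbours < 4, holds.
  Glade: 1 of 3 neighbours ≥ 1, panics.
  Oakham: 1 of 3 neighbours < 3, holds.
Round 4 — no new panics; cascade stops.

3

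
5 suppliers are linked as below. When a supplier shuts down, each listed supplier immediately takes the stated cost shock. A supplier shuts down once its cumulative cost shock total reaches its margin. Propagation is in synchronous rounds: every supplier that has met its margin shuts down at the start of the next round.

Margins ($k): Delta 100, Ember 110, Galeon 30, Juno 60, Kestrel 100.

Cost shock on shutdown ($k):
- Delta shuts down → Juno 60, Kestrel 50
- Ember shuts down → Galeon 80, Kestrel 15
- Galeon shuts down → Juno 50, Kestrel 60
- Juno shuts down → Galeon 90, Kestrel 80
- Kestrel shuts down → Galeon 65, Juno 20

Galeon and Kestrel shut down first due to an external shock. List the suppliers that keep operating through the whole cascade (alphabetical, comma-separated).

Delta, Ember

Round 1 — Galeon, Kestrel shut down (initial).
  Juno: +50+20 → 70 ≥ 60
Round 2 — Juno shuts down.
No further shutdowns.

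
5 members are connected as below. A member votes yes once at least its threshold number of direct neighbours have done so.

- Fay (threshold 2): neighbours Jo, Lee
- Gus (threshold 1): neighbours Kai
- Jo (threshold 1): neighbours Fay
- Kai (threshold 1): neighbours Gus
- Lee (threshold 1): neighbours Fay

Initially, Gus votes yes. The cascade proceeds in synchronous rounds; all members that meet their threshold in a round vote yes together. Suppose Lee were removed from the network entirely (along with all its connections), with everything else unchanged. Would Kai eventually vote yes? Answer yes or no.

yes

With Lee removed:
Round 1 — Gus votes yes (initial).
Round 2 — checking thresholds:
  Kai: 1 of 1 neighbours ≥ 1, votes yes.
Round 3 — no new yes votes; cascade stops.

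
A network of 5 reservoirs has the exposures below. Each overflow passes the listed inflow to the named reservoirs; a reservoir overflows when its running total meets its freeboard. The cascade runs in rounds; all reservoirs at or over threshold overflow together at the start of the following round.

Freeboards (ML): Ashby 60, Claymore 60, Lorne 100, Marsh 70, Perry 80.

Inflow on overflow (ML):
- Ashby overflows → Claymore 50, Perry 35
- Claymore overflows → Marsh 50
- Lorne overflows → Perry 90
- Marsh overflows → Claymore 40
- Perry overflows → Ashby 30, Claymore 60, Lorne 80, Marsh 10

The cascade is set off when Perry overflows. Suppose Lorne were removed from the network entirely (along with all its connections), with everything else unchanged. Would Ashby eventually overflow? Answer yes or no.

With Lorne removed:
Round 1 — Perry overflows (initial).
  Ashby: +30 → 30 < 60
  Claymore: +60 → 60 ≥ 60
  Marsh: +10 → 10 < 70
Round 2 — Claymore overflows.
  Marsh: +50 → 60 < 70
No further overflows.

no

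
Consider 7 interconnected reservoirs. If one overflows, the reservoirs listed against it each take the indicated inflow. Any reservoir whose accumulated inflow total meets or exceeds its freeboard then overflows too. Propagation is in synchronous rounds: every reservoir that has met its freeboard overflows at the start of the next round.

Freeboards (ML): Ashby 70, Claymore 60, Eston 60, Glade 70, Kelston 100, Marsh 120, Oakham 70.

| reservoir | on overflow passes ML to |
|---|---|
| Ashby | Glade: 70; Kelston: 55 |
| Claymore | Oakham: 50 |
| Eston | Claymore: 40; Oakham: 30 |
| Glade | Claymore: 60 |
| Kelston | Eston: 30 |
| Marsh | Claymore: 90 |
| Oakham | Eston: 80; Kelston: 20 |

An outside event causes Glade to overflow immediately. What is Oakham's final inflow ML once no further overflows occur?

50

Round 1 — Glade overflows (initial).
  Claymore: +60 → 60 ≥ 60
Round 2 — Claymore overflows.
  Oakham: +50 → 50 < 70
No further overflows.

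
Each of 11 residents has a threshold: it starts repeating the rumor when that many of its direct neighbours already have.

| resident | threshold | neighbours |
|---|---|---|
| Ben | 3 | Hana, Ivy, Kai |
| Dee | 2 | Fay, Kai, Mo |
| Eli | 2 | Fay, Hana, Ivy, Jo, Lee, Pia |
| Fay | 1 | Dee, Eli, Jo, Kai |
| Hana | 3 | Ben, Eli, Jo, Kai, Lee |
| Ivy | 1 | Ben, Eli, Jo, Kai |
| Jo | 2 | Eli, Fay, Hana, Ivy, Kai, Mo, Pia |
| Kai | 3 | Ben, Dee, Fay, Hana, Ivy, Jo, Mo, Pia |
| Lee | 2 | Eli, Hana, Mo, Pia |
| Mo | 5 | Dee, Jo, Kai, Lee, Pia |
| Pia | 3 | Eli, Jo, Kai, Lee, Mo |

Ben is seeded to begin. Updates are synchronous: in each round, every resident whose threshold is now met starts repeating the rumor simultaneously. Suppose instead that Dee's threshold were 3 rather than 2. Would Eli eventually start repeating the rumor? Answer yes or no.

no

With Dee's threshold at 3:
Round 1 — Ben starts repeating the rumor (initial).
Round 2 — checking thresholds:
  Hana: 1 of 5 neighbours < 3, below threshold.
  Ivy: 1 of 4 neighbours ≥ 1, starts repeating the rumor.
  Kai: 1 of 8 neighbours < 3, below threshold.
Round 3 — no new spreads; cascade stops.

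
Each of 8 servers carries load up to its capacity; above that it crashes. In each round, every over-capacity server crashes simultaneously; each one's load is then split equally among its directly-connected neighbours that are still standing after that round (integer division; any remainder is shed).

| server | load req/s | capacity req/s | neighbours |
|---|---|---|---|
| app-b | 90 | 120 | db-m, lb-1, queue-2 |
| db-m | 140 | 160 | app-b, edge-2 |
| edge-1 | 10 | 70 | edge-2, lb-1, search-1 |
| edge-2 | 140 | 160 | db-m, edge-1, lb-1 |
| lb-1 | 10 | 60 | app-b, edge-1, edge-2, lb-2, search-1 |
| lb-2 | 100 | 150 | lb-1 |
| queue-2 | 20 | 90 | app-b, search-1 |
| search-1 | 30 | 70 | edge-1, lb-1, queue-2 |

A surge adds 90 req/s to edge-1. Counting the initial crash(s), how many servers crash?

7

Round 1 — edge-1 at 100 > 70. edge-1 crashes.
  edge-1 sheds 100 req/s to edge-2, lb-1, search-1: 33 each (1 lost).
    edge-2: 140+33 = 173 > 160
    lb-1: 10+33 = 43 ≤ 60
    search-1: 30+33 = 63 ≤ 70
Round 2 — edge-2 crashes.
  edge-2 sheds 173 req/s to db-m, lb-1: 86 each (1 lost).
    db-m: 140+86 = 226 > 160
    lb-1: 43+86 = 129 > 60
Round 3 — db-m, lb-1 crash.
  db-m sheds 226 req/s to app-b: 226 each.
    app-b: 90+226 = 316 > 120
  lb-1 sheds 129 req/s to app-b, lb-2, search-1: 43 each.
    app-b: 316+43 = 359 > 120
    lb-2: 100+43 = 143 ≤ 150
    search-1: 63+43 = 106 > 70
Round 4 — app-b, search-1 crash.
  app-b sheds 359 req/s to queue-2: 359 each.
    queue-2: 20+359 = 379 > 90
  search-1 sheds 106 req/s to queue-2: 106 each.
    queue-2: 379+106 = 485 > 90
Round 5 — queue-2 crashes.
  queue-2 sheds 485 req/s: no online neighbours, lost.
No further crashes.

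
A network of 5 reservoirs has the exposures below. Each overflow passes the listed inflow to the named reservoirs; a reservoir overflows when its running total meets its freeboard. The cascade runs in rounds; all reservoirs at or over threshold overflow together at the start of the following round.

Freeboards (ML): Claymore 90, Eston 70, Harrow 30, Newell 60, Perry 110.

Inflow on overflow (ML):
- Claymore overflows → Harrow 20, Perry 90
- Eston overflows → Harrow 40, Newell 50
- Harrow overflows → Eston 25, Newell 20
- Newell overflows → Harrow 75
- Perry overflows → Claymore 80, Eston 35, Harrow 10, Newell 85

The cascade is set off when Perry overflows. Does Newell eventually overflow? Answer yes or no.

yes

Round 1 — Perry overflows (initial).
  Claymore: +80 → 80 < 90
  Eston: +35 → 35 < 70
  Harrow: +10 → 10 < 30
  Newell: +85 → 85 ≥ 60
Round 2 — Newell overflows.
  Harrow: +75 → 85 ≥ 30
Round 3 — Harrow overflows.
  Eston: +25 → 60 < 70
No further overflows.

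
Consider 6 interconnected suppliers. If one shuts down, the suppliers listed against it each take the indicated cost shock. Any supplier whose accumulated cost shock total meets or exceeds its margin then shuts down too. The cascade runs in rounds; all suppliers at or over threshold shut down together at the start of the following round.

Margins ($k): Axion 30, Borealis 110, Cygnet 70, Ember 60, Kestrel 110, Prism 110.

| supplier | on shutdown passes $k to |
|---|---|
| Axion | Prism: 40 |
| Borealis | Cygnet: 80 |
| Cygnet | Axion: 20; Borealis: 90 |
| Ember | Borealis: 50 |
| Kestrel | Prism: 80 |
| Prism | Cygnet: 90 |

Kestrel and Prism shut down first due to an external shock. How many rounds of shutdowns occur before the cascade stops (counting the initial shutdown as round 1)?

2

Round 1 — Kestrel, Prism shut down (initial).
  Cygnet: +90 → 90 ≥ 70
Round 2 — Cygnet shuts down.
  Axion: +20 → 20 < 30
  Borealis: +90 → 90 < 110
No further shutdowns.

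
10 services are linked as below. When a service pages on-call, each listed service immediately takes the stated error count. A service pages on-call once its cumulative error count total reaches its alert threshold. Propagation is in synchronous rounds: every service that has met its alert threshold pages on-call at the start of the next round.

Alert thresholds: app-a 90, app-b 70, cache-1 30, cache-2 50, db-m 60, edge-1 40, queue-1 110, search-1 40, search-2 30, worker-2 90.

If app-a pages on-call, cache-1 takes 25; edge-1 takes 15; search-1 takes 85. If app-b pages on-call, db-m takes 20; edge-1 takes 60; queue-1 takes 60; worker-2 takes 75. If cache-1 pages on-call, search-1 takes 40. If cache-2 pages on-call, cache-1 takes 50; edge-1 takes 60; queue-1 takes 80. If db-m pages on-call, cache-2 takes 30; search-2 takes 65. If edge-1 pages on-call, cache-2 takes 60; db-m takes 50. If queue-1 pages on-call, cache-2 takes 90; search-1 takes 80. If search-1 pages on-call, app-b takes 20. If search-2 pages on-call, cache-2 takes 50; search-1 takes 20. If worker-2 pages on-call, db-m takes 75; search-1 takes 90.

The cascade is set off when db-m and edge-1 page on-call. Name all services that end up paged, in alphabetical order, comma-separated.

cache-1, cache-2, db-m, edge-1, search-1, search-2

Round 1 — db-m, edge-1 page on-call (initial).
  cache-2: +30+60 → 90 ≥ 50
  search-2: +65 → 65 ≥ 30
Round 2 — cache-2, search-2 page on-call.
  cache-1: +50 → 50 ≥ 30
  queue-1: +80 → 80 < 110
  search-1: +20 → 20 < 40
Round 3 — cache-1 pages on-call.
  search-1: +40 → 60 ≥ 40
Round 4 — search-1 pages on-call.
  app-b: +20 → 20 < 70
No further pages.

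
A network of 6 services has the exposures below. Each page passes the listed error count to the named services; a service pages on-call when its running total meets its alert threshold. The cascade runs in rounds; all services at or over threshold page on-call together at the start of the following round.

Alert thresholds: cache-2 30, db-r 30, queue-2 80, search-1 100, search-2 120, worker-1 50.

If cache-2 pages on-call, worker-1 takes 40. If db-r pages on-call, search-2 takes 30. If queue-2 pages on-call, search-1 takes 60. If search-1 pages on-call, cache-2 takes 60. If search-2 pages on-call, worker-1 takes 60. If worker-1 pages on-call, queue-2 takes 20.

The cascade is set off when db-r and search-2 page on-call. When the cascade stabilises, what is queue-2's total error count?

Round 1 — db-r, search-2 page on-call (initial).
  worker-1: +60 → 60 ≥ 50
Round 2 — worker-1 pages on-call.
  queue-2: +20 → 20 < 80
No further pages.

20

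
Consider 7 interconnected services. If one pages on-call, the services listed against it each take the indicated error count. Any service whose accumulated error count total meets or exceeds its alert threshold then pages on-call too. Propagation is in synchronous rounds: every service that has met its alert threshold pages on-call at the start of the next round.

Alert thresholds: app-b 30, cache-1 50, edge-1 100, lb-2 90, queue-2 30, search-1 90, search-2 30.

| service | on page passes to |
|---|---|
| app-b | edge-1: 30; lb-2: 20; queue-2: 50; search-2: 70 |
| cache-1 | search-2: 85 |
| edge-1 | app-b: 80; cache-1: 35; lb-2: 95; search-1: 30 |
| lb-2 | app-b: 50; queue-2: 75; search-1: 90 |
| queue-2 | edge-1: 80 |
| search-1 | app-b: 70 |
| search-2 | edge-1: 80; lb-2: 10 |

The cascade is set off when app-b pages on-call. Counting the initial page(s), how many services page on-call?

Round 1 — app-b pages on-call (initial).
  edge-1: +30 → 30 < 100
  lb-2: +20 → 20 < 90
  queue-2: +50 → 50 ≥ 30
  search-2: +70 → 70 ≥ 30
Round 2 — queue-2, search-2 page on-call.
  edge-1: +80+80 → 190 ≥ 100
  lb-2: +10 → 30 < 90
Round 3 — edge-1 pages on-call.
  cache-1: +35 → 35 < 50
  lb-2: +95 → 125 ≥ 90
  search-1: +30 → 30 < 90
Round 4 — lb-2 pages on-call.
  search-1: +90 → 120 ≥ 90
Round 5 — search-1 pages on-call.
No further pages.

6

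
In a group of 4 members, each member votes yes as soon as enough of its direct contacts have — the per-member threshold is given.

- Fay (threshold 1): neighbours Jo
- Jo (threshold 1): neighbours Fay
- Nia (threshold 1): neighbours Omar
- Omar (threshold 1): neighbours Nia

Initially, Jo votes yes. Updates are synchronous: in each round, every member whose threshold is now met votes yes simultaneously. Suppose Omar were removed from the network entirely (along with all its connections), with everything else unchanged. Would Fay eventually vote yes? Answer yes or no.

With Omar removed:
Round 1 — Jo votes yes (initial).
Round 2 — checking thresholds:
  Fay: 1 of 1 neighbours ≥ 1, votes yes.
Round 3 — no new yes votes; cascade stops.

yes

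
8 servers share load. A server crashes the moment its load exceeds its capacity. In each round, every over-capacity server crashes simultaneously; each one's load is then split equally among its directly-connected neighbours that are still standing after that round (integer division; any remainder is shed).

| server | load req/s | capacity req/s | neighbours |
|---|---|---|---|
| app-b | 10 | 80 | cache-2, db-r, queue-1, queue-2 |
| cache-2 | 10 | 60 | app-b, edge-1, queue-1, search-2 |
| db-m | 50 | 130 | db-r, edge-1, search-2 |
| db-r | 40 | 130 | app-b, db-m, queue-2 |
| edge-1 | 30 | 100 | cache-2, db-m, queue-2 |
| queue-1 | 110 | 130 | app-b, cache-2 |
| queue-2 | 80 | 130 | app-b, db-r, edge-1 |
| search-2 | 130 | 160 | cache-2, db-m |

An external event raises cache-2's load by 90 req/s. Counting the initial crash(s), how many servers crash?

Round 1 — cache-2 at 100 > 60. cache-2 crashes.
  cache-2 sheds 100 req/s to app-b, edge-1, queue-1, search-2: 25 each.
    app-b: 10+25 = 35 ≤ 80
    edge-1: 30+25 = 55 ≤ 100
    queue-1: 110+25 = 135 > 130
    search-2: 130+25 = 155 ≤ 160
Round 2 — queue-1 crashes.
  queue-1 sheds 135 req/s to app-b: 135 each.
    app-b: 35+135 = 170 > 80
Round 3 — app-b crashes.
  app-b sheds 170 req/s to db-r, queue-2: 85 each.
    db-r: 40+85 = 125 ≤ 130
    queue-2: 80+85 = 165 > 130
Round 4 — queue-2 crashes.
  queue-2 sheds 165 req/s to db-r, edge-1: 82 each (1 lost).
    db-r: 125+82 = 207 > 130
    edge-1: 55+82 = 137 > 100
Round 5 — db-r, edge-1 crash.
  db-r sheds 207 req/s to db-m: 207 each.
    db-m: 50+207 = 257 > 130
  edge-1 sheds 137 req/s to db-m: 137 each.
    db-m: 257+137 = 394 > 130
Round 6 — db-m crashes.
  db-m sheds 394 req/s to search-2: 394 each.
    search-2: 155+394 = 549 > 160
Round 7 — search-2 crashes.
  search-2 sheds 549 req/s: no online neighbours, lost.
No further crashes.

8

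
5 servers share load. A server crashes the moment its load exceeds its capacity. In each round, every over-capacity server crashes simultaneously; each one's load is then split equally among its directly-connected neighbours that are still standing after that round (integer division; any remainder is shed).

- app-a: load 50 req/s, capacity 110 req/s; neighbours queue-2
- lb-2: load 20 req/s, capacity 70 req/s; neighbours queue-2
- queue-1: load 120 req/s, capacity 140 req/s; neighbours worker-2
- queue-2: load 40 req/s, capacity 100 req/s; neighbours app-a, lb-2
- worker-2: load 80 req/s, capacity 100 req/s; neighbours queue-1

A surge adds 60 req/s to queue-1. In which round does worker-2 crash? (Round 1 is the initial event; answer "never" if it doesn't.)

Round 1 — queue-1 at 180 > 140. queue-1 crashes.
  queue-1 sheds 180 req/s to worker-2: 180 each.
    worker-2: 80+180 = 260 > 100
Round 2 — worker-2 crashes.
  worker-2 sheds 260 req/s: no online neighbours, lost.
No further crashes.

2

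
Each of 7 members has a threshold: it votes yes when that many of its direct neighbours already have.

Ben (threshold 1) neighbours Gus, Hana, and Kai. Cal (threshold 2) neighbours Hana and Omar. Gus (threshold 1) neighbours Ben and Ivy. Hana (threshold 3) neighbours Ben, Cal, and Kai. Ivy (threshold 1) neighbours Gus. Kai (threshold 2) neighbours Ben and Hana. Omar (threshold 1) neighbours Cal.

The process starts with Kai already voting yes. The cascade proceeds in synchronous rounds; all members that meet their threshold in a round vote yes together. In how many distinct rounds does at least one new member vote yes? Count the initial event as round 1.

4

Round 1 — Kai votes yes (initial).
Round 2 — checking thresholds:
  Ben: 1 of 3 neighbours ≥ 1, votes yes.
  Hana: 1 of 3 neighbours < 3, not yet.
Round 3 — checking thresholds:
  Gus: 1 of 2 neighbours ≥ 1, votes yes.
  Hana: 2 of 3 neighbours < 3, not yet.
Round 4 — checking thresholds:
  Hana: 2 of 3 neighbours < 3, not yet.
  Ivy: 1 of 1 neighbours ≥ 1, votes yes.
Round 5 — no new yes votes; cascade stops.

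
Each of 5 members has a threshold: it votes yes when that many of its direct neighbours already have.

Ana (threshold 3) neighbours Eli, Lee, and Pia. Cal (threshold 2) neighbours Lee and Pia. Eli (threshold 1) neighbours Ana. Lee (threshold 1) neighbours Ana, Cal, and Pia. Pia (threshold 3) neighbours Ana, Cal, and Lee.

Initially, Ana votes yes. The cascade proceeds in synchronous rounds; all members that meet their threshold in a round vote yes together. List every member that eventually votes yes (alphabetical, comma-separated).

Ana, Eli, Lee

Round 1 — Ana votes yes (initial).
Round 2 — checking thresholds:
  Eli: 1 of 1 neighbours ≥ 1, votes yes.
  Lee: 1 of 3 neighbours ≥ 1, votes yes.
  Pia: 1 of 3 neighbours < 3, below threshold.
Round 3 — no new yes votes; cascade stops.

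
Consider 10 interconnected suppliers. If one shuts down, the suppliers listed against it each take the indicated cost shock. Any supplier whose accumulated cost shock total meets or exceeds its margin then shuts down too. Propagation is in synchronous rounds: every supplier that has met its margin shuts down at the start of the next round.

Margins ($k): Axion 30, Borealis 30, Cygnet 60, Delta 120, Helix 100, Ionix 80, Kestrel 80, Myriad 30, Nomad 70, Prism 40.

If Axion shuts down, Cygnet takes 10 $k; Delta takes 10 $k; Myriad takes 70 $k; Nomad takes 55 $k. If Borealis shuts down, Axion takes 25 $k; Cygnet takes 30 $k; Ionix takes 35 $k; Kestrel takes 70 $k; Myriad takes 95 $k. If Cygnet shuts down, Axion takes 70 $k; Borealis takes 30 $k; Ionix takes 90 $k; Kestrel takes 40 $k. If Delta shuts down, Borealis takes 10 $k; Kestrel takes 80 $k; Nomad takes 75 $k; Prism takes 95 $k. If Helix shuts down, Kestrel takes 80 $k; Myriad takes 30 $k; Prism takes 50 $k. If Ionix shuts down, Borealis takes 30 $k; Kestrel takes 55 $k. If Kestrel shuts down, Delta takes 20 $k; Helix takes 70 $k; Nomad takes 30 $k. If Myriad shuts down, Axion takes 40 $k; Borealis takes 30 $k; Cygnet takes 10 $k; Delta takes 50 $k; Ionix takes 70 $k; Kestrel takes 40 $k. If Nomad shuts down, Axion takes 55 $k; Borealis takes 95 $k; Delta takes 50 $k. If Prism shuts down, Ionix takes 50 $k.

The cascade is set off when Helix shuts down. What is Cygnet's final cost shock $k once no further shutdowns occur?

Round 1 — Helix shuts down (initial).
  Kestrel: +80 → 80 ≥ 80
  Myriad: +30 → 30 ≥ 30
  Prism: +50 → 50 ≥ 40
Round 2 — Kestrel, Myriad, Prism shut down.
  Axion: +40 → 40 ≥ 30
  Borealis: +30 → 30 ≥ 30
  Cygnet: +10 → 10 < 60
  Delta: +20+50 → 70 < 120
  Ionix: +70+50 → 120 ≥ 80
  Nomad: +30 → 30 < 70
Round 3 — Axion, Borealis, Ionix shut down.
  Cygnet: +10+30 → 50 < 60
  Delta: +10 → 80 < 120
  Nomad: +55 → 85 ≥ 70
Round 4 — Nomad shuts down.
  Delta: +50 → 130 ≥ 120
Round 5 — Delta shuts down.
No further shutdowns.

50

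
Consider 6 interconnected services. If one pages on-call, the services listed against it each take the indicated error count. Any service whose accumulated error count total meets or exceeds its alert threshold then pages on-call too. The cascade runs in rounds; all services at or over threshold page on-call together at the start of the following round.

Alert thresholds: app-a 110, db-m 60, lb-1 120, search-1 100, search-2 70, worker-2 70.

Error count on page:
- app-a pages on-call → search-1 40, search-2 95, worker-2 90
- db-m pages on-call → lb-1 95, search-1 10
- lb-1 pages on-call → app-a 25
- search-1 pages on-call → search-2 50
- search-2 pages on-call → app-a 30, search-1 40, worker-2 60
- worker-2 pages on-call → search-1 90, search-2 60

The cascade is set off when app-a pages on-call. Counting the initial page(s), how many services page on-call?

Round 1 — app-a pages on-call (initial).
  search-1: +40 → 40 < 100
  search-2: +95 → 95 ≥ 70
  worker-2: +90 → 90 ≥ 70
Round 2 — search-2, worker-2 page on-call.
  search-1: +40+90 → 170 ≥ 100
Round 3 — search-1 pages on-call.
No further pages.

4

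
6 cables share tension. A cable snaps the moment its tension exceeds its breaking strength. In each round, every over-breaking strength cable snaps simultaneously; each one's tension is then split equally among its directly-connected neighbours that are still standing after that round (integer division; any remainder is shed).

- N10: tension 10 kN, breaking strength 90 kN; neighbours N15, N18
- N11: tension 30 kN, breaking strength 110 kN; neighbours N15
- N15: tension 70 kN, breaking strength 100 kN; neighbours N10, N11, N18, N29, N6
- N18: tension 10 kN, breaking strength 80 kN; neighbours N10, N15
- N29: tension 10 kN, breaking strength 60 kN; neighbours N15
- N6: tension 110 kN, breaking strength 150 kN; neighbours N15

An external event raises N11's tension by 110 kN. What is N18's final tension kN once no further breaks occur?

Round 1 — N11 at 140 > 110. N11 snaps.
  N11 sheds 140 kN to N15: 140 each.
    N15: 70+140 = 210 > 100
Round 2 — N15 snaps.
  N15 sheds 210 kN to N10, N18, N29, N6: 52 each (2 lost).
    N10: 10+52 = 62 ≤ 90
    N18: 10+52 = 62 ≤ 80
    N29: 10+52 = 62 > 60
    N6: 110+52 = 162 > 150
Round 3 — N29, N6 snap.
  N29 sheds 62 kN: no online neighbours, lost.
  N6 sheds 162 kN: no online neighbours, lost.
No further breaks.

62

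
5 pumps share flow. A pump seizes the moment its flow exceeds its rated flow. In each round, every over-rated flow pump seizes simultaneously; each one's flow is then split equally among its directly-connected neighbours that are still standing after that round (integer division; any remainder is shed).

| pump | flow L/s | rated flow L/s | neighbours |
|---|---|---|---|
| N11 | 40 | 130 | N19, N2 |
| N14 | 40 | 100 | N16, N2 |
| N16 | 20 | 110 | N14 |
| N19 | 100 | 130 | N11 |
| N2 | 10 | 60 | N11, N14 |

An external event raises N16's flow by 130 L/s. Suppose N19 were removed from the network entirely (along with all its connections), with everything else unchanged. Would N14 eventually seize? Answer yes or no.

yes

With N19 removed:
Round 1 — N16 at 150 > 110. N16 seizes.
  N16 sheds 150 L/s to N14: 150 each.
    N14: 40+150 = 190 > 100
Round 2 — N14 seizes.
  N14 sheds 190 L/s to N2: 190 each.
    N2: 10+190 = 200 > 60
Round 3 — N2 seizes.
  N2 sheds 200 L/s to N11: 200 each.
    N11: 40+200 = 240 > 130
Round 4 — N11 seizes.
  N11 sheds 240 L/s: no online neighbours, lost.
No further seizures.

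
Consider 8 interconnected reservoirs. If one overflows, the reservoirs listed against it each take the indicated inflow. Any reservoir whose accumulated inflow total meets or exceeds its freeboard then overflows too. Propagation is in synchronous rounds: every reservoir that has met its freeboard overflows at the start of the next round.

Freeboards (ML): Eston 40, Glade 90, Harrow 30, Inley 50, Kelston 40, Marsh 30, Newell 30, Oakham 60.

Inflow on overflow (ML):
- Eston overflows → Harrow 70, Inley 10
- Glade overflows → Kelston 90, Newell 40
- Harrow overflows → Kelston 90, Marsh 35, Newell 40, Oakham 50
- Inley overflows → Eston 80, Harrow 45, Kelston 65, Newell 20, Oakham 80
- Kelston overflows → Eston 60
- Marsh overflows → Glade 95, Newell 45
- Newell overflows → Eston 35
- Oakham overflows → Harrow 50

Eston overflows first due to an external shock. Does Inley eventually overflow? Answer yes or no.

Round 1 — Eston overflows (initial).
  Harrow: +70 → 70 ≥ 30
  Inley: +10 → 10 < 50
Round 2 — Harrow overflows.
  Kelston: +90 → 90 ≥ 40
  Marsh: +35 → 35 ≥ 30
  Newell: +40 → 40 ≥ 30
  Oakham: +50 → 50 < 60
Round 3 — Kelston, Marsh, Newell overflow.
  Glade: +95 → 95 ≥ 90
Round 4 — Glade overflows.
No further overflows.

no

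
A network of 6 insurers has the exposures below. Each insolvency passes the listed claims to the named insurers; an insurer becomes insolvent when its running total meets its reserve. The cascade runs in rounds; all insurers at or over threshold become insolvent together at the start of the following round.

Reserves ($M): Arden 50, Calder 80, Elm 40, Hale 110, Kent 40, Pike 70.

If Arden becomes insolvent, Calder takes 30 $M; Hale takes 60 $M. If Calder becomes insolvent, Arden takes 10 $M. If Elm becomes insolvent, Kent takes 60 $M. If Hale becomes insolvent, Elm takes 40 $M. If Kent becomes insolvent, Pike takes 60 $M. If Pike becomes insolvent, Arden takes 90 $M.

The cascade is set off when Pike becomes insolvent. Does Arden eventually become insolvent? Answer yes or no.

yes

Round 1 — Pike becomes insolvent (initial).
  Arden: +90 → 90 ≥ 50
Round 2 — Arden becomes insolvent.
  Calder: +30 → 30 < 80
  Hale: +60 → 60 < 110
No further insolvencies.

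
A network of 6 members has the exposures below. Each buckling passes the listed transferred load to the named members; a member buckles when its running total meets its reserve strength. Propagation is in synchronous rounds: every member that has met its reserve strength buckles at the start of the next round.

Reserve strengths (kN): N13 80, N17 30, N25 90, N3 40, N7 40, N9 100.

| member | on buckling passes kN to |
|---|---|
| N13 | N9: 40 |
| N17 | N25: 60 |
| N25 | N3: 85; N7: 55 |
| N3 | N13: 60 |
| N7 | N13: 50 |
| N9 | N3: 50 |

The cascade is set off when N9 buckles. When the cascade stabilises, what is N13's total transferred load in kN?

Round 1 — N9 buckles (initial).
  N3: +50 → 50 ≥ 40
Round 2 — N3 buckles.
  N13: +60 → 60 < 80
No further bucklings.

60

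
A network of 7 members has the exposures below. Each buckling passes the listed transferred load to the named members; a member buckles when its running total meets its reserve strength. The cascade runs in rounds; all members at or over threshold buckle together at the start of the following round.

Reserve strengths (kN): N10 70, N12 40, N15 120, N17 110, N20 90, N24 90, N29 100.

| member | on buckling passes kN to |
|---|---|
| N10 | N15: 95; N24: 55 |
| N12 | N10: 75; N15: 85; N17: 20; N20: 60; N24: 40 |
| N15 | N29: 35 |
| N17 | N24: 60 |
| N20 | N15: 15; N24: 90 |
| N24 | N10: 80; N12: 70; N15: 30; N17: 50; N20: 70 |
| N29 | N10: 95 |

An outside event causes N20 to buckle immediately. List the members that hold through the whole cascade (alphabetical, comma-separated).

N17, N29

Round 1 — N20 buckles (initial).
  N15: +15 → 15 < 120
  N24: +90 → 90 ≥ 90
Round 2 — N24 buckles.
  N10: +80 → 80 ≥ 70
  N12: +70 → 70 ≥ 40
  N15: +30 → 45 < 120
  N17: +50 → 50 < 110
Round 3 — N10, N12 buckle.
  N15: +95+85 → 225 ≥ 120
  N17: +20 → 70 < 110
Round 4 — N15 buckles.
  N29: +35 → 35 < 100
No further bucklings.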